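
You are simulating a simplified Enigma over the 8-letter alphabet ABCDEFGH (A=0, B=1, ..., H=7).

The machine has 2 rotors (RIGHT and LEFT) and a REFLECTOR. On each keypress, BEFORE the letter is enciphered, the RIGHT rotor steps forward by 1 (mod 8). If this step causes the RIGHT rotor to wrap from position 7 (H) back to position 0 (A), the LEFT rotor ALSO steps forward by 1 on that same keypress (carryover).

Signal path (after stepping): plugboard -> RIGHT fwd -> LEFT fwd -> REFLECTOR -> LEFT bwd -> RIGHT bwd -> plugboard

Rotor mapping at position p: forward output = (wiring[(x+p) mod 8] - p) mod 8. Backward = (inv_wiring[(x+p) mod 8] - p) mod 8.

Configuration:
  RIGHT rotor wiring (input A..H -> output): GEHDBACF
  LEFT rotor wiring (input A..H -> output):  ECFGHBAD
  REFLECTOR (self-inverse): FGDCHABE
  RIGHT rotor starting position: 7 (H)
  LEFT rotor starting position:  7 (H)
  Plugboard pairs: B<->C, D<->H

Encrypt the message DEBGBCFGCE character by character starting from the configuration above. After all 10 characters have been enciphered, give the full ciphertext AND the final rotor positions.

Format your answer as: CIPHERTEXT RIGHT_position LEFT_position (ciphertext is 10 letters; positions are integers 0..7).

Char 1 ('D'): step: R->0, L->0 (L advanced); D->plug->H->R->F->L->B->refl->G->L'->D->R'->D->plug->H
Char 2 ('E'): step: R->1, L=0; E->plug->E->R->H->L->D->refl->C->L'->B->R'->F->plug->F
Char 3 ('B'): step: R->2, L=0; B->plug->C->R->H->L->D->refl->C->L'->B->R'->B->plug->C
Char 4 ('G'): step: R->3, L=0; G->plug->G->R->B->L->C->refl->D->L'->H->R'->D->plug->H
Char 5 ('B'): step: R->4, L=0; B->plug->C->R->G->L->A->refl->F->L'->C->R'->E->plug->E
Char 6 ('C'): step: R->5, L=0; C->plug->B->R->F->L->B->refl->G->L'->D->R'->A->plug->A
Char 7 ('F'): step: R->6, L=0; F->plug->F->R->F->L->B->refl->G->L'->D->R'->G->plug->G
Char 8 ('G'): step: R->7, L=0; G->plug->G->R->B->L->C->refl->D->L'->H->R'->B->plug->C
Char 9 ('C'): step: R->0, L->1 (L advanced); C->plug->B->R->E->L->A->refl->F->L'->C->R'->G->plug->G
Char 10 ('E'): step: R->1, L=1; E->plug->E->R->H->L->D->refl->C->L'->G->R'->B->plug->C
Final: ciphertext=HFCHEAGCGC, RIGHT=1, LEFT=1

Answer: HFCHEAGCGC 1 1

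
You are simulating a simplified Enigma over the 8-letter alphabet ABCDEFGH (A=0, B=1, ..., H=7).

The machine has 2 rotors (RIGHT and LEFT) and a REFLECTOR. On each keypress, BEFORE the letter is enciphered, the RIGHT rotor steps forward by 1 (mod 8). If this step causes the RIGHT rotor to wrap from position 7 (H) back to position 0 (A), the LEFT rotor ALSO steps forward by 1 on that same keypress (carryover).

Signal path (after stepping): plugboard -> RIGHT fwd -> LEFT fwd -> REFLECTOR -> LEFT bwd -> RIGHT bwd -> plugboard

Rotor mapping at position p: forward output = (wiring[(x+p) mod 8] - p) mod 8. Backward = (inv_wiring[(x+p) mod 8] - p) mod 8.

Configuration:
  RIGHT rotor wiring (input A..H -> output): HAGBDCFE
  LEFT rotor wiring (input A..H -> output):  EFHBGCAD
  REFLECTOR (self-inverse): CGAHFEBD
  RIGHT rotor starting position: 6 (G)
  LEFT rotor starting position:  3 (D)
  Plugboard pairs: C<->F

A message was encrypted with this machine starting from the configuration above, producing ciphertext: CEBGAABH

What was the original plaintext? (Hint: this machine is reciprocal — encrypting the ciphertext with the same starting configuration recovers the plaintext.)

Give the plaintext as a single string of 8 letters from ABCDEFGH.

Answer: HFEFHGGE

Derivation:
Char 1 ('C'): step: R->7, L=3; C->plug->F->R->E->L->A->refl->C->L'->G->R'->H->plug->H
Char 2 ('E'): step: R->0, L->4 (L advanced); E->plug->E->R->D->L->H->refl->D->L'->G->R'->C->plug->F
Char 3 ('B'): step: R->1, L=4; B->plug->B->R->F->L->B->refl->G->L'->B->R'->E->plug->E
Char 4 ('G'): step: R->2, L=4; G->plug->G->R->F->L->B->refl->G->L'->B->R'->C->plug->F
Char 5 ('A'): step: R->3, L=4; A->plug->A->R->G->L->D->refl->H->L'->D->R'->H->plug->H
Char 6 ('A'): step: R->4, L=4; A->plug->A->R->H->L->F->refl->E->L'->C->R'->G->plug->G
Char 7 ('B'): step: R->5, L=4; B->plug->B->R->A->L->C->refl->A->L'->E->R'->G->plug->G
Char 8 ('H'): step: R->6, L=4; H->plug->H->R->E->L->A->refl->C->L'->A->R'->E->plug->E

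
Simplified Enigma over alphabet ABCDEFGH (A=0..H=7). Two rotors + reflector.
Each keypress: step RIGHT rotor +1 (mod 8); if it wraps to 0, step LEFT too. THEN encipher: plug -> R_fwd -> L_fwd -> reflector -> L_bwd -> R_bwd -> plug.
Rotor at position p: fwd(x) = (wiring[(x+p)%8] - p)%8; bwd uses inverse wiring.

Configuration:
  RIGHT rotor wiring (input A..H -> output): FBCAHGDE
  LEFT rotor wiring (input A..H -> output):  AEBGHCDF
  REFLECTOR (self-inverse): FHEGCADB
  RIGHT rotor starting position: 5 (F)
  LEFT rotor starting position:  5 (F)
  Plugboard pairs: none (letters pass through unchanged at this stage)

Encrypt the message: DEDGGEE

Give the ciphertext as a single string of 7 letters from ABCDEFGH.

Answer: GDAHDGG

Derivation:
Char 1 ('D'): step: R->6, L=5; D->plug->D->R->D->L->D->refl->G->L'->B->R'->G->plug->G
Char 2 ('E'): step: R->7, L=5; E->plug->E->R->B->L->G->refl->D->L'->D->R'->D->plug->D
Char 3 ('D'): step: R->0, L->6 (L advanced); D->plug->D->R->A->L->F->refl->A->L'->F->R'->A->plug->A
Char 4 ('G'): step: R->1, L=6; G->plug->G->R->D->L->G->refl->D->L'->E->R'->H->plug->H
Char 5 ('G'): step: R->2, L=6; G->plug->G->R->D->L->G->refl->D->L'->E->R'->D->plug->D
Char 6 ('E'): step: R->3, L=6; E->plug->E->R->B->L->H->refl->B->L'->G->R'->G->plug->G
Char 7 ('E'): step: R->4, L=6; E->plug->E->R->B->L->H->refl->B->L'->G->R'->G->plug->G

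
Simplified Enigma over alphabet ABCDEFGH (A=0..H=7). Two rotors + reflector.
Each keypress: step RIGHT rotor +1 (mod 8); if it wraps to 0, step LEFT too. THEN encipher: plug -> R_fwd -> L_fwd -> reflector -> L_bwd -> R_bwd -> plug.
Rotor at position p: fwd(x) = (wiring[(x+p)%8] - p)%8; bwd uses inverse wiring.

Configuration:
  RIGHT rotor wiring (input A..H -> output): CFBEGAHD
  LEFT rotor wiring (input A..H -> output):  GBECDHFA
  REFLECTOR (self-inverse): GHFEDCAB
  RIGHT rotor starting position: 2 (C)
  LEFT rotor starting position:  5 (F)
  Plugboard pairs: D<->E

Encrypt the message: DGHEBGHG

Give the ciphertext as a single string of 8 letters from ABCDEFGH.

Char 1 ('D'): step: R->3, L=5; D->plug->E->R->A->L->C->refl->F->L'->G->R'->H->plug->H
Char 2 ('G'): step: R->4, L=5; G->plug->G->R->F->L->H->refl->B->L'->D->R'->C->plug->C
Char 3 ('H'): step: R->5, L=5; H->plug->H->R->B->L->A->refl->G->L'->H->R'->G->plug->G
Char 4 ('E'): step: R->6, L=5; E->plug->D->R->H->L->G->refl->A->L'->B->R'->A->plug->A
Char 5 ('B'): step: R->7, L=5; B->plug->B->R->D->L->B->refl->H->L'->F->R'->E->plug->D
Char 6 ('G'): step: R->0, L->6 (L advanced); G->plug->G->R->H->L->B->refl->H->L'->A->R'->F->plug->F
Char 7 ('H'): step: R->1, L=6; H->plug->H->R->B->L->C->refl->F->L'->G->R'->F->plug->F
Char 8 ('G'): step: R->2, L=6; G->plug->G->R->A->L->H->refl->B->L'->H->R'->A->plug->A

Answer: HCGADFFA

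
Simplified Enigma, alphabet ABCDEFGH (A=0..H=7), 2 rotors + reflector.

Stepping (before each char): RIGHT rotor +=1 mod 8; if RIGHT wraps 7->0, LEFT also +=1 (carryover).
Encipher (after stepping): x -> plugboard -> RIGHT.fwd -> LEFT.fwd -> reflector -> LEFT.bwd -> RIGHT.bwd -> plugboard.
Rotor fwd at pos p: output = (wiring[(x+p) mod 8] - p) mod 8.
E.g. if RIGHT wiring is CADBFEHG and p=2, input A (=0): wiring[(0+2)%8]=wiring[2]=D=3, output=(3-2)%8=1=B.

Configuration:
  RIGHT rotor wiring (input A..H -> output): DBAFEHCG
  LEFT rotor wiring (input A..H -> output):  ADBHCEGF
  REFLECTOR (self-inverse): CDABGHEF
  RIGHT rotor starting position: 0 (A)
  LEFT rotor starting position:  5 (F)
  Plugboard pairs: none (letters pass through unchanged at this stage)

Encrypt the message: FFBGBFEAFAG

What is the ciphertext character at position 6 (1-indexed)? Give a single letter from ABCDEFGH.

Char 1 ('F'): step: R->1, L=5; F->plug->F->R->B->L->B->refl->D->L'->D->R'->D->plug->D
Char 2 ('F'): step: R->2, L=5; F->plug->F->R->E->L->G->refl->E->L'->F->R'->D->plug->D
Char 3 ('B'): step: R->3, L=5; B->plug->B->R->B->L->B->refl->D->L'->D->R'->E->plug->E
Char 4 ('G'): step: R->4, L=5; G->plug->G->R->E->L->G->refl->E->L'->F->R'->F->plug->F
Char 5 ('B'): step: R->5, L=5; B->plug->B->R->F->L->E->refl->G->L'->E->R'->E->plug->E
Char 6 ('F'): step: R->6, L=5; F->plug->F->R->H->L->F->refl->H->L'->A->R'->B->plug->B

B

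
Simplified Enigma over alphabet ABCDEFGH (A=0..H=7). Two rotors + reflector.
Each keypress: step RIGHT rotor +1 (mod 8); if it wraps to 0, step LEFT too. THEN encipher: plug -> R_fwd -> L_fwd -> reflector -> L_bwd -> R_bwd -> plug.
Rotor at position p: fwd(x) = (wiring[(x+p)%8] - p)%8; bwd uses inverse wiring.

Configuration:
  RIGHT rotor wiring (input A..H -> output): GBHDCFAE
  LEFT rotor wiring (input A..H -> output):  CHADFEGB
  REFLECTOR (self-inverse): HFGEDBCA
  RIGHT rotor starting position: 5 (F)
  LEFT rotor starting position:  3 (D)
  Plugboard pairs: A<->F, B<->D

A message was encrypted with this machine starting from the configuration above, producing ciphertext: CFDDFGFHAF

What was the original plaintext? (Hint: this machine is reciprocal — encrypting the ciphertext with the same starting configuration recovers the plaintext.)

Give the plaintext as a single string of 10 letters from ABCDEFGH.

Char 1 ('C'): step: R->6, L=3; C->plug->C->R->A->L->A->refl->H->L'->F->R'->F->plug->A
Char 2 ('F'): step: R->7, L=3; F->plug->A->R->F->L->H->refl->A->L'->A->R'->D->plug->B
Char 3 ('D'): step: R->0, L->4 (L advanced); D->plug->B->R->B->L->A->refl->H->L'->H->R'->C->plug->C
Char 4 ('D'): step: R->1, L=4; D->plug->B->R->G->L->E->refl->D->L'->F->R'->H->plug->H
Char 5 ('F'): step: R->2, L=4; F->plug->A->R->F->L->D->refl->E->L'->G->R'->E->plug->E
Char 6 ('G'): step: R->3, L=4; G->plug->G->R->G->L->E->refl->D->L'->F->R'->D->plug->B
Char 7 ('F'): step: R->4, L=4; F->plug->A->R->G->L->E->refl->D->L'->F->R'->F->plug->A
Char 8 ('H'): step: R->5, L=4; H->plug->H->R->F->L->D->refl->E->L'->G->R'->G->plug->G
Char 9 ('A'): step: R->6, L=4; A->plug->F->R->F->L->D->refl->E->L'->G->R'->B->plug->D
Char 10 ('F'): step: R->7, L=4; F->plug->A->R->F->L->D->refl->E->L'->G->R'->G->plug->G

Answer: ABCHEBAGDG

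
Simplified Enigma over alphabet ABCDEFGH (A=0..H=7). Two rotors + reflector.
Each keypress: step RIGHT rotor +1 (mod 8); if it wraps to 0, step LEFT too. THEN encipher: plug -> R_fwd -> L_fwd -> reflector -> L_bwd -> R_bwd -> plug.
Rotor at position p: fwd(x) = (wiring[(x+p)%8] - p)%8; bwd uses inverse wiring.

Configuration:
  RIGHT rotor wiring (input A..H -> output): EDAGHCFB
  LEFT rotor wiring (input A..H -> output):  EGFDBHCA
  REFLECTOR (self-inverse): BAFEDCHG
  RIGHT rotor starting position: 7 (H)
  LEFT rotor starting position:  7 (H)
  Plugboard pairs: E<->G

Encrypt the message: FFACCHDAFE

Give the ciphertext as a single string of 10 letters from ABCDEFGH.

Char 1 ('F'): step: R->0, L->0 (L advanced); F->plug->F->R->C->L->F->refl->C->L'->G->R'->D->plug->D
Char 2 ('F'): step: R->1, L=0; F->plug->F->R->E->L->B->refl->A->L'->H->R'->B->plug->B
Char 3 ('A'): step: R->2, L=0; A->plug->A->R->G->L->C->refl->F->L'->C->R'->G->plug->E
Char 4 ('C'): step: R->3, L=0; C->plug->C->R->H->L->A->refl->B->L'->E->R'->B->plug->B
Char 5 ('C'): step: R->4, L=0; C->plug->C->R->B->L->G->refl->H->L'->F->R'->D->plug->D
Char 6 ('H'): step: R->5, L=0; H->plug->H->R->C->L->F->refl->C->L'->G->R'->E->plug->G
Char 7 ('D'): step: R->6, L=0; D->plug->D->R->F->L->H->refl->G->L'->B->R'->G->plug->E
Char 8 ('A'): step: R->7, L=0; A->plug->A->R->C->L->F->refl->C->L'->G->R'->H->plug->H
Char 9 ('F'): step: R->0, L->1 (L advanced); F->plug->F->R->C->L->C->refl->F->L'->A->R'->C->plug->C
Char 10 ('E'): step: R->1, L=1; E->plug->G->R->A->L->F->refl->C->L'->C->R'->A->plug->A

Answer: DBEBDGEHCA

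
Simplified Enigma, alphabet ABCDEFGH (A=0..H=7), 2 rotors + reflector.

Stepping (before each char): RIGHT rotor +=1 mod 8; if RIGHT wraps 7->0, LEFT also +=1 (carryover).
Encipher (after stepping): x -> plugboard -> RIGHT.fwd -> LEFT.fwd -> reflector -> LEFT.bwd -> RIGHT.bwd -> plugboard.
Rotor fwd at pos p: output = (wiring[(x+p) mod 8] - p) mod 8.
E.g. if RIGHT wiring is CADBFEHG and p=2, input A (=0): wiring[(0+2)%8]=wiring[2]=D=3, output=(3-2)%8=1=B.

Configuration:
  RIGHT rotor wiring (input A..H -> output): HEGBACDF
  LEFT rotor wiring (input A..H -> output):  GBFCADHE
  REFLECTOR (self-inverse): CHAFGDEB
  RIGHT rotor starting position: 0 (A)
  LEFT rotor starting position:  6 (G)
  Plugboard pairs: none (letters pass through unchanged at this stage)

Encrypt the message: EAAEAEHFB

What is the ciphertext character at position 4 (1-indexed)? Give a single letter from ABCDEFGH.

Char 1 ('E'): step: R->1, L=6; E->plug->E->R->B->L->G->refl->E->L'->F->R'->B->plug->B
Char 2 ('A'): step: R->2, L=6; A->plug->A->R->E->L->H->refl->B->L'->A->R'->D->plug->D
Char 3 ('A'): step: R->3, L=6; A->plug->A->R->G->L->C->refl->A->L'->C->R'->E->plug->E
Char 4 ('E'): step: R->4, L=6; E->plug->E->R->D->L->D->refl->F->L'->H->R'->C->plug->C

C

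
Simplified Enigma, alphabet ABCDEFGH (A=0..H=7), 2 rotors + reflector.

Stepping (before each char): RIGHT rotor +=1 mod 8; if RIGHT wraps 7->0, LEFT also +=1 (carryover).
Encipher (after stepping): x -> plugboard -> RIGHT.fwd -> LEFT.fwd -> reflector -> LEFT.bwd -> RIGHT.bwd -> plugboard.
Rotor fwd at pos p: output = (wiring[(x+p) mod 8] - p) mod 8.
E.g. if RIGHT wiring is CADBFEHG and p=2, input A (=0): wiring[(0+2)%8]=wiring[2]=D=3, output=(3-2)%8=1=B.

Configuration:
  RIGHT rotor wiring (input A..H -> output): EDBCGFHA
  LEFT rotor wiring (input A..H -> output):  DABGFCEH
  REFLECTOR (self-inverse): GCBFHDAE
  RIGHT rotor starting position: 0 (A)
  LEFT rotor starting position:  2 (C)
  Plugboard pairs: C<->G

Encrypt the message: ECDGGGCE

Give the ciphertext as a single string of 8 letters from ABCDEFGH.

Answer: FEHFDFGH

Derivation:
Char 1 ('E'): step: R->1, L=2; E->plug->E->R->E->L->C->refl->B->L'->G->R'->F->plug->F
Char 2 ('C'): step: R->2, L=2; C->plug->G->R->C->L->D->refl->F->L'->F->R'->E->plug->E
Char 3 ('D'): step: R->3, L=2; D->plug->D->R->E->L->C->refl->B->L'->G->R'->H->plug->H
Char 4 ('G'): step: R->4, L=2; G->plug->C->R->D->L->A->refl->G->L'->H->R'->F->plug->F
Char 5 ('G'): step: R->5, L=2; G->plug->C->R->D->L->A->refl->G->L'->H->R'->D->plug->D
Char 6 ('G'): step: R->6, L=2; G->plug->C->R->G->L->B->refl->C->L'->E->R'->F->plug->F
Char 7 ('C'): step: R->7, L=2; C->plug->G->R->G->L->B->refl->C->L'->E->R'->C->plug->G
Char 8 ('E'): step: R->0, L->3 (L advanced); E->plug->E->R->G->L->F->refl->D->L'->A->R'->H->plug->H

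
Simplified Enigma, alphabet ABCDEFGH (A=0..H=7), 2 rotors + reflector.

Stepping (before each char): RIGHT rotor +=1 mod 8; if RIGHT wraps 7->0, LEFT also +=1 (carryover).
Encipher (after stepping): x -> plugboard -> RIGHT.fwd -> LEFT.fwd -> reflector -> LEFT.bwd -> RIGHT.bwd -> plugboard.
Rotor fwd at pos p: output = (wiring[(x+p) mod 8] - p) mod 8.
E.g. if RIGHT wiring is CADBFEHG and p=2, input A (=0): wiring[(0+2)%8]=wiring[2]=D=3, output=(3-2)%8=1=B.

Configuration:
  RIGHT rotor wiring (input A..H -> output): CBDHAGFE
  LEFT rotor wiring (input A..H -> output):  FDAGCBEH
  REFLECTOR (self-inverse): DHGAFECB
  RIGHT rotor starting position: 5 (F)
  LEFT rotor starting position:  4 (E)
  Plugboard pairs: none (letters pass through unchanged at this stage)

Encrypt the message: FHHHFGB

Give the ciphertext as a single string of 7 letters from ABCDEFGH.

Char 1 ('F'): step: R->6, L=4; F->plug->F->R->B->L->F->refl->E->L'->G->R'->B->plug->B
Char 2 ('H'): step: R->7, L=4; H->plug->H->R->G->L->E->refl->F->L'->B->R'->F->plug->F
Char 3 ('H'): step: R->0, L->5 (L advanced); H->plug->H->R->E->L->G->refl->C->L'->C->R'->A->plug->A
Char 4 ('H'): step: R->1, L=5; H->plug->H->R->B->L->H->refl->B->L'->G->R'->C->plug->C
Char 5 ('F'): step: R->2, L=5; F->plug->F->R->C->L->C->refl->G->L'->E->R'->D->plug->D
Char 6 ('G'): step: R->3, L=5; G->plug->G->R->G->L->B->refl->H->L'->B->R'->E->plug->E
Char 7 ('B'): step: R->4, L=5; B->plug->B->R->C->L->C->refl->G->L'->E->R'->A->plug->A

Answer: BFACDEA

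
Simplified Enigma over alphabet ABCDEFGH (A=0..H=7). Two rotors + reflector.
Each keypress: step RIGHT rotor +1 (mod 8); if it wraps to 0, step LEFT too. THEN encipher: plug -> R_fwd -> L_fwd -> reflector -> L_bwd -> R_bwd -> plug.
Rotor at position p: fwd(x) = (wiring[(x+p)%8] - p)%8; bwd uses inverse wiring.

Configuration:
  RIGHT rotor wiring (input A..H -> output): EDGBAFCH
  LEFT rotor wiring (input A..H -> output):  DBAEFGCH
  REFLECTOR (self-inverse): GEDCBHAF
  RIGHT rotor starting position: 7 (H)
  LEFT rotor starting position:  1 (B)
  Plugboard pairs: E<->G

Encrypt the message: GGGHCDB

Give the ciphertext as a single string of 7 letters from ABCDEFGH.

Char 1 ('G'): step: R->0, L->2 (L advanced); G->plug->E->R->A->L->G->refl->A->L'->E->R'->A->plug->A
Char 2 ('G'): step: R->1, L=2; G->plug->E->R->E->L->A->refl->G->L'->A->R'->C->plug->C
Char 3 ('G'): step: R->2, L=2; G->plug->E->R->A->L->G->refl->A->L'->E->R'->A->plug->A
Char 4 ('H'): step: R->3, L=2; H->plug->H->R->D->L->E->refl->B->L'->G->R'->A->plug->A
Char 5 ('C'): step: R->4, L=2; C->plug->C->R->G->L->B->refl->E->L'->D->R'->D->plug->D
Char 6 ('D'): step: R->5, L=2; D->plug->D->R->H->L->H->refl->F->L'->F->R'->B->plug->B
Char 7 ('B'): step: R->6, L=2; B->plug->B->R->B->L->C->refl->D->L'->C->R'->G->plug->E

Answer: ACAADBE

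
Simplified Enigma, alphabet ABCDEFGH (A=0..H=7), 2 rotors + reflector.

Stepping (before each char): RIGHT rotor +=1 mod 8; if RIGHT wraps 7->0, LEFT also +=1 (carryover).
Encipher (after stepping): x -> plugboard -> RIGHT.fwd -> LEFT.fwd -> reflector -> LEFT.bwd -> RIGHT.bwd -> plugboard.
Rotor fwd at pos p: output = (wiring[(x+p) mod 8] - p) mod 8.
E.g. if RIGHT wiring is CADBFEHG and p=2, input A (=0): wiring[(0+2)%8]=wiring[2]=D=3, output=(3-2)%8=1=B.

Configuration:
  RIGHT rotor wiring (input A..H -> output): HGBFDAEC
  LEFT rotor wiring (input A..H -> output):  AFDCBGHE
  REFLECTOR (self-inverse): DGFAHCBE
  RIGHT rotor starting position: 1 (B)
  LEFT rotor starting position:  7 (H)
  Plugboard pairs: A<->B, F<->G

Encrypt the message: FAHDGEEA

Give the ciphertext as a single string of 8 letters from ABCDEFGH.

Answer: GCGEABCD

Derivation:
Char 1 ('F'): step: R->2, L=7; F->plug->G->R->F->L->C->refl->F->L'->A->R'->F->plug->G
Char 2 ('A'): step: R->3, L=7; A->plug->B->R->A->L->F->refl->C->L'->F->R'->C->plug->C
Char 3 ('H'): step: R->4, L=7; H->plug->H->R->B->L->B->refl->G->L'->C->R'->F->plug->G
Char 4 ('D'): step: R->5, L=7; D->plug->D->R->C->L->G->refl->B->L'->B->R'->E->plug->E
Char 5 ('G'): step: R->6, L=7; G->plug->F->R->H->L->A->refl->D->L'->E->R'->B->plug->A
Char 6 ('E'): step: R->7, L=7; E->plug->E->R->G->L->H->refl->E->L'->D->R'->A->plug->B
Char 7 ('E'): step: R->0, L->0 (L advanced); E->plug->E->R->D->L->C->refl->F->L'->B->R'->C->plug->C
Char 8 ('A'): step: R->1, L=0; A->plug->B->R->A->L->A->refl->D->L'->C->R'->D->plug->D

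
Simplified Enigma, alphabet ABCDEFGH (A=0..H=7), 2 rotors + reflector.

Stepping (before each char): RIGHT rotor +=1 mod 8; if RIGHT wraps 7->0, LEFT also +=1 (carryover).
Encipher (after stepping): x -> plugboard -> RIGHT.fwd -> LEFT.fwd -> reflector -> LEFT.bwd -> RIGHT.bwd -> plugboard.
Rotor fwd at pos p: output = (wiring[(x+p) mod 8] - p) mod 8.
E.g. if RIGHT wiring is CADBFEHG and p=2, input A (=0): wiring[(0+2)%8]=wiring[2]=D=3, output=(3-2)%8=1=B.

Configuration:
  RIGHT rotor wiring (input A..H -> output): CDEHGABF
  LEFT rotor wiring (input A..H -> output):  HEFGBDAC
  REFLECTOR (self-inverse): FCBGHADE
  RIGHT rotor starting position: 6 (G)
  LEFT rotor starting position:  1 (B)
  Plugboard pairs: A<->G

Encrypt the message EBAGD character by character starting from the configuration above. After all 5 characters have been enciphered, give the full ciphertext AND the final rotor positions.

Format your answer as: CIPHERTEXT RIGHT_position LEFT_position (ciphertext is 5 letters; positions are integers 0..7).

Char 1 ('E'): step: R->7, L=1; E->plug->E->R->A->L->D->refl->G->L'->H->R'->F->plug->F
Char 2 ('B'): step: R->0, L->2 (L advanced); B->plug->B->R->D->L->B->refl->C->L'->H->R'->D->plug->D
Char 3 ('A'): step: R->1, L=2; A->plug->G->R->E->L->G->refl->D->L'->A->R'->F->plug->F
Char 4 ('G'): step: R->2, L=2; G->plug->A->R->C->L->H->refl->E->L'->B->R'->H->plug->H
Char 5 ('D'): step: R->3, L=2; D->plug->D->R->G->L->F->refl->A->L'->F->R'->C->plug->C
Final: ciphertext=FDFHC, RIGHT=3, LEFT=2

Answer: FDFHC 3 2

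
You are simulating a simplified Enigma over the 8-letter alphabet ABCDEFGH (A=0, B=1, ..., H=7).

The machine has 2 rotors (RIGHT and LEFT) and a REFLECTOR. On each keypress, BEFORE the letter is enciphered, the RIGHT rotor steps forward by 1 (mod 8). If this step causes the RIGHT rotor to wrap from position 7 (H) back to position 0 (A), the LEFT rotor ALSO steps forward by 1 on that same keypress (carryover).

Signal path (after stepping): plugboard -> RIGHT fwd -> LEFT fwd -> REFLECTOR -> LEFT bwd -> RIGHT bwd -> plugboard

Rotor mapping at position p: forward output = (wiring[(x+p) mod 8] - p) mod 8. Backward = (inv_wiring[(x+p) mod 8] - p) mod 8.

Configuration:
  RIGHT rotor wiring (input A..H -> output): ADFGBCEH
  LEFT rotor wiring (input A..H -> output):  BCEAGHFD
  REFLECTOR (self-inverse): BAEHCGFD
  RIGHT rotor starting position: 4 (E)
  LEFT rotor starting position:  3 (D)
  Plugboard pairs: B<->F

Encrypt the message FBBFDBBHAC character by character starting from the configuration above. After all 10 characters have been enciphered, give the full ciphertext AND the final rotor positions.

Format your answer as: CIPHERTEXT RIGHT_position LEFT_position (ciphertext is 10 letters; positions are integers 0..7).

Char 1 ('F'): step: R->5, L=3; F->plug->B->R->H->L->B->refl->A->L'->E->R'->H->plug->H
Char 2 ('B'): step: R->6, L=3; B->plug->F->R->A->L->F->refl->G->L'->F->R'->D->plug->D
Char 3 ('B'): step: R->7, L=3; B->plug->F->R->C->L->E->refl->C->L'->D->R'->G->plug->G
Char 4 ('F'): step: R->0, L->4 (L advanced); F->plug->B->R->D->L->H->refl->D->L'->B->R'->E->plug->E
Char 5 ('D'): step: R->1, L=4; D->plug->D->R->A->L->C->refl->E->L'->H->R'->H->plug->H
Char 6 ('B'): step: R->2, L=4; B->plug->F->R->F->L->G->refl->F->L'->E->R'->B->plug->F
Char 7 ('B'): step: R->3, L=4; B->plug->F->R->F->L->G->refl->F->L'->E->R'->E->plug->E
Char 8 ('H'): step: R->4, L=4; H->plug->H->R->C->L->B->refl->A->L'->G->R'->B->plug->F
Char 9 ('A'): step: R->5, L=4; A->plug->A->R->F->L->G->refl->F->L'->E->R'->H->plug->H
Char 10 ('C'): step: R->6, L=4; C->plug->C->R->C->L->B->refl->A->L'->G->R'->A->plug->A
Final: ciphertext=HDGEHFEFHA, RIGHT=6, LEFT=4

Answer: HDGEHFEFHA 6 4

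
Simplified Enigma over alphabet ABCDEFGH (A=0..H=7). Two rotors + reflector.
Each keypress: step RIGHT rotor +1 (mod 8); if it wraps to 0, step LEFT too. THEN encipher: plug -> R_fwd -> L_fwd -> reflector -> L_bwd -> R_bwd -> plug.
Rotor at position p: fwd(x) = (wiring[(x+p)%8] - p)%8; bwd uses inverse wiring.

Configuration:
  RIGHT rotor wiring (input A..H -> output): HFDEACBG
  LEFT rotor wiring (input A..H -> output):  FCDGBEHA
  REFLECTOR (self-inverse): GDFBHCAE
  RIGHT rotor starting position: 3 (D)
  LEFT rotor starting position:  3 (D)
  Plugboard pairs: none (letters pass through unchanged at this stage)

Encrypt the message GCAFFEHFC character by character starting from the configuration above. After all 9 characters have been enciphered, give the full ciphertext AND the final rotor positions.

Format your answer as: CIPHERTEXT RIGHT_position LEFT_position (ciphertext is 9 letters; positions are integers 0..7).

Answer: FGFADGCGF 4 4

Derivation:
Char 1 ('G'): step: R->4, L=3; G->plug->G->R->H->L->A->refl->G->L'->B->R'->F->plug->F
Char 2 ('C'): step: R->5, L=3; C->plug->C->R->B->L->G->refl->A->L'->H->R'->G->plug->G
Char 3 ('A'): step: R->6, L=3; A->plug->A->R->D->L->E->refl->H->L'->G->R'->F->plug->F
Char 4 ('F'): step: R->7, L=3; F->plug->F->R->B->L->G->refl->A->L'->H->R'->A->plug->A
Char 5 ('F'): step: R->0, L->4 (L advanced); F->plug->F->R->C->L->D->refl->B->L'->E->R'->D->plug->D
Char 6 ('E'): step: R->1, L=4; E->plug->E->R->B->L->A->refl->G->L'->F->R'->G->plug->G
Char 7 ('H'): step: R->2, L=4; H->plug->H->R->D->L->E->refl->H->L'->G->R'->C->plug->C
Char 8 ('F'): step: R->3, L=4; F->plug->F->R->E->L->B->refl->D->L'->C->R'->G->plug->G
Char 9 ('C'): step: R->4, L=4; C->plug->C->R->F->L->G->refl->A->L'->B->R'->F->plug->F
Final: ciphertext=FGFADGCGF, RIGHT=4, LEFT=4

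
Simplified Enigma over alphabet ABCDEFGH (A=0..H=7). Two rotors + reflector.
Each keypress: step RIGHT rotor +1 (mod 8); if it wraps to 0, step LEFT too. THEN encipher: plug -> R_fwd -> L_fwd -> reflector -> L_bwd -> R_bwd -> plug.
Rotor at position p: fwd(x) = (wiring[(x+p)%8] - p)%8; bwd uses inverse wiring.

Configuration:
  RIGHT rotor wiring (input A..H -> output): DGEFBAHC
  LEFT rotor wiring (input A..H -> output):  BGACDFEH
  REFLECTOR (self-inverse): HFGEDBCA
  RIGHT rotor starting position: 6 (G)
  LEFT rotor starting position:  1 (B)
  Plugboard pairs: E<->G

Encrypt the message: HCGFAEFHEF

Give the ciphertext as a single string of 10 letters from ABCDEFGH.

Char 1 ('H'): step: R->7, L=1; H->plug->H->R->A->L->F->refl->B->L'->C->R'->F->plug->F
Char 2 ('C'): step: R->0, L->2 (L advanced); C->plug->C->R->E->L->C->refl->G->L'->A->R'->F->plug->F
Char 3 ('G'): step: R->1, L=2; G->plug->E->R->H->L->E->refl->D->L'->D->R'->B->plug->B
Char 4 ('F'): step: R->2, L=2; F->plug->F->R->A->L->G->refl->C->L'->E->R'->H->plug->H
Char 5 ('A'): step: R->3, L=2; A->plug->A->R->C->L->B->refl->F->L'->F->R'->C->plug->C
Char 6 ('E'): step: R->4, L=2; E->plug->G->R->A->L->G->refl->C->L'->E->R'->B->plug->B
Char 7 ('F'): step: R->5, L=2; F->plug->F->R->H->L->E->refl->D->L'->D->R'->A->plug->A
Char 8 ('H'): step: R->6, L=2; H->plug->H->R->C->L->B->refl->F->L'->F->R'->C->plug->C
Char 9 ('E'): step: R->7, L=2; E->plug->G->R->B->L->A->refl->H->L'->G->R'->E->plug->G
Char 10 ('F'): step: R->0, L->3 (L advanced); F->plug->F->R->A->L->H->refl->A->L'->B->R'->E->plug->G

Answer: FFBHCBACGG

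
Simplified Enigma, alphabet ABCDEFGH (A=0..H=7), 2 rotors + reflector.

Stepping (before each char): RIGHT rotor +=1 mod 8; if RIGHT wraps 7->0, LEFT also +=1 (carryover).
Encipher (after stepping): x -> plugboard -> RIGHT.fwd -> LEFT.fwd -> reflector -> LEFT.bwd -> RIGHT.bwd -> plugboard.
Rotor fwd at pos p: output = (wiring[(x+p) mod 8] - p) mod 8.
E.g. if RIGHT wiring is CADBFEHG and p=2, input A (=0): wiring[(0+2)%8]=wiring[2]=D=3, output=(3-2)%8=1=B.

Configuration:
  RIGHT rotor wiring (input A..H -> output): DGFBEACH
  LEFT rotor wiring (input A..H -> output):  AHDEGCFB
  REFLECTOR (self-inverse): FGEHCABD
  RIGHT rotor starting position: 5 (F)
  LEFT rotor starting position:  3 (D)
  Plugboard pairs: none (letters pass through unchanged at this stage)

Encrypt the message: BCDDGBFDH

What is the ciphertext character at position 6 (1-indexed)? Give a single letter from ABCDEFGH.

Char 1 ('B'): step: R->6, L=3; B->plug->B->R->B->L->D->refl->H->L'->C->R'->H->plug->H
Char 2 ('C'): step: R->7, L=3; C->plug->C->R->H->L->A->refl->F->L'->F->R'->F->plug->F
Char 3 ('D'): step: R->0, L->4 (L advanced); D->plug->D->R->B->L->G->refl->B->L'->C->R'->G->plug->G
Char 4 ('D'): step: R->1, L=4; D->plug->D->R->D->L->F->refl->A->L'->H->R'->E->plug->E
Char 5 ('G'): step: R->2, L=4; G->plug->G->R->B->L->G->refl->B->L'->C->R'->C->plug->C
Char 6 ('B'): step: R->3, L=4; B->plug->B->R->B->L->G->refl->B->L'->C->R'->H->plug->H

H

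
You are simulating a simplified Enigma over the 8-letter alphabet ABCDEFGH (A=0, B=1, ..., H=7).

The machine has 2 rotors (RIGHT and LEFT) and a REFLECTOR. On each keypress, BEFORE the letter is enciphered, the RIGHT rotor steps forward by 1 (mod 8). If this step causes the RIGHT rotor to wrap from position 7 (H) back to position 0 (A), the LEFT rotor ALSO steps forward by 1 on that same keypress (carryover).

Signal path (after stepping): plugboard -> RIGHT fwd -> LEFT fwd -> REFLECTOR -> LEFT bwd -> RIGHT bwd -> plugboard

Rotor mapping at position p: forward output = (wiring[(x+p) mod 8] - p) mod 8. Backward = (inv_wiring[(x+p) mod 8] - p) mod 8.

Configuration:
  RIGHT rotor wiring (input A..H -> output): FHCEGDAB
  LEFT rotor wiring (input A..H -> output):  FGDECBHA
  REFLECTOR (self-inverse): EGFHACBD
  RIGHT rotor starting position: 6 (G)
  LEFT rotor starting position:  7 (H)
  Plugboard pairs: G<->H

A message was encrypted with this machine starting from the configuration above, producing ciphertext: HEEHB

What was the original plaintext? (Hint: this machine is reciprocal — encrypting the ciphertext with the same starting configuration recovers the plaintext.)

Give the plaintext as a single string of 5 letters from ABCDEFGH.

Char 1 ('H'): step: R->7, L=7; H->plug->G->R->E->L->F->refl->C->L'->G->R'->B->plug->B
Char 2 ('E'): step: R->0, L->0 (L advanced); E->plug->E->R->G->L->H->refl->D->L'->C->R'->C->plug->C
Char 3 ('E'): step: R->1, L=0; E->plug->E->R->C->L->D->refl->H->L'->G->R'->A->plug->A
Char 4 ('H'): step: R->2, L=0; H->plug->G->R->D->L->E->refl->A->L'->H->R'->F->plug->F
Char 5 ('B'): step: R->3, L=0; B->plug->B->R->D->L->E->refl->A->L'->H->R'->H->plug->G

Answer: BCAFG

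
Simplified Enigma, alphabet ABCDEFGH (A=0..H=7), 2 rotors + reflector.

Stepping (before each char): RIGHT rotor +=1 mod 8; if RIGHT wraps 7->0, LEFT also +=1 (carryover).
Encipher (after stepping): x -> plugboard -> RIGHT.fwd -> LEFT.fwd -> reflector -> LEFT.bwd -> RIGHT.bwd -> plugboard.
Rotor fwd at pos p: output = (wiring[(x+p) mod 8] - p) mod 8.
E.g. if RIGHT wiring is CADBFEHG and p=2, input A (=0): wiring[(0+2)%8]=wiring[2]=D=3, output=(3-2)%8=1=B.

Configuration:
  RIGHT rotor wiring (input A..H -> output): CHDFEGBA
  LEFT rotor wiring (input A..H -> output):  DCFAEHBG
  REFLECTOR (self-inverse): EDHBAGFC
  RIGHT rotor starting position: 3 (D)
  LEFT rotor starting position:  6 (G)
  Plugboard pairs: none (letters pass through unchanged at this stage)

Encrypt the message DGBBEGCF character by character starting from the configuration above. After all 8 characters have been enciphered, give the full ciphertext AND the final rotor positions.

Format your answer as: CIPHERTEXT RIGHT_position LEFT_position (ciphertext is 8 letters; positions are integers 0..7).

Answer: CHGAAFDH 3 7

Derivation:
Char 1 ('D'): step: R->4, L=6; D->plug->D->R->E->L->H->refl->C->L'->F->R'->C->plug->C
Char 2 ('G'): step: R->5, L=6; G->plug->G->R->A->L->D->refl->B->L'->H->R'->H->plug->H
Char 3 ('B'): step: R->6, L=6; B->plug->B->R->C->L->F->refl->G->L'->G->R'->G->plug->G
Char 4 ('B'): step: R->7, L=6; B->plug->B->R->D->L->E->refl->A->L'->B->R'->A->plug->A
Char 5 ('E'): step: R->0, L->7 (L advanced); E->plug->E->R->E->L->B->refl->D->L'->C->R'->A->plug->A
Char 6 ('G'): step: R->1, L=7; G->plug->G->R->H->L->C->refl->H->L'->A->R'->F->plug->F
Char 7 ('C'): step: R->2, L=7; C->plug->C->R->C->L->D->refl->B->L'->E->R'->D->plug->D
Char 8 ('F'): step: R->3, L=7; F->plug->F->R->H->L->C->refl->H->L'->A->R'->H->plug->H
Final: ciphertext=CHGAAFDH, RIGHT=3, LEFT=7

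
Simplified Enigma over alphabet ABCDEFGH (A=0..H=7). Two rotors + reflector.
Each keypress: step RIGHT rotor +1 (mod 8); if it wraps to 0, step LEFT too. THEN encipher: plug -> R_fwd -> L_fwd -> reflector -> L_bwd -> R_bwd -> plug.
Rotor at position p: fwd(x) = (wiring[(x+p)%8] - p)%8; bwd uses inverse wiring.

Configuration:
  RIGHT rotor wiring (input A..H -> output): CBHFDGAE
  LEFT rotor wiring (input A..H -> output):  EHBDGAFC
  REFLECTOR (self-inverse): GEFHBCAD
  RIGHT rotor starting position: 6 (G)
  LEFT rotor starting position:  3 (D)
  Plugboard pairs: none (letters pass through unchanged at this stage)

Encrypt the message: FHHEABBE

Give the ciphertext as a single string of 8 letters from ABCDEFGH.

Answer: HEDGEHEA

Derivation:
Char 1 ('F'): step: R->7, L=3; F->plug->F->R->E->L->H->refl->D->L'->B->R'->H->plug->H
Char 2 ('H'): step: R->0, L->4 (L advanced); H->plug->H->R->E->L->A->refl->G->L'->D->R'->E->plug->E
Char 3 ('H'): step: R->1, L=4; H->plug->H->R->B->L->E->refl->B->L'->C->R'->D->plug->D
Char 4 ('E'): step: R->2, L=4; E->plug->E->R->G->L->F->refl->C->L'->A->R'->G->plug->G
Char 5 ('A'): step: R->3, L=4; A->plug->A->R->C->L->B->refl->E->L'->B->R'->E->plug->E
Char 6 ('B'): step: R->4, L=4; B->plug->B->R->C->L->B->refl->E->L'->B->R'->H->plug->H
Char 7 ('B'): step: R->5, L=4; B->plug->B->R->D->L->G->refl->A->L'->E->R'->E->plug->E
Char 8 ('E'): step: R->6, L=4; E->plug->E->R->B->L->E->refl->B->L'->C->R'->A->plug->A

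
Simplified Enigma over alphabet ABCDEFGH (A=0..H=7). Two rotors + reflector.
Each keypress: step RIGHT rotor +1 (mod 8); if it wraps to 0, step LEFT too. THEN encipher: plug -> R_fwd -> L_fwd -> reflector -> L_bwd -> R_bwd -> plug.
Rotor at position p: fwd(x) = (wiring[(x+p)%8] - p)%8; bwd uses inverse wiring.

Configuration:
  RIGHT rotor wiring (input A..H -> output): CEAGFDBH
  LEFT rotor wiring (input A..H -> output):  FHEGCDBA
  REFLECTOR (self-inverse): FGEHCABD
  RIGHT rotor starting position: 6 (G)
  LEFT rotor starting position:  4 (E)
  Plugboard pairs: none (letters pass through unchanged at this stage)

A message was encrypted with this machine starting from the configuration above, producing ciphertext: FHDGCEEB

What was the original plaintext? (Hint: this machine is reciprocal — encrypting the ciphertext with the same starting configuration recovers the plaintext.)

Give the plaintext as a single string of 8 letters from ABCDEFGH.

Char 1 ('F'): step: R->7, L=4; F->plug->F->R->G->L->A->refl->F->L'->C->R'->H->plug->H
Char 2 ('H'): step: R->0, L->5 (L advanced); H->plug->H->R->H->L->F->refl->A->L'->D->R'->F->plug->F
Char 3 ('D'): step: R->1, L=5; D->plug->D->R->E->L->C->refl->E->L'->B->R'->H->plug->H
Char 4 ('G'): step: R->2, L=5; G->plug->G->R->A->L->G->refl->B->L'->G->R'->A->plug->A
Char 5 ('C'): step: R->3, L=5; C->plug->C->R->A->L->G->refl->B->L'->G->R'->D->plug->D
Char 6 ('E'): step: R->4, L=5; E->plug->E->R->G->L->B->refl->G->L'->A->R'->F->plug->F
Char 7 ('E'): step: R->5, L=5; E->plug->E->R->H->L->F->refl->A->L'->D->R'->F->plug->F
Char 8 ('B'): step: R->6, L=5; B->plug->B->R->B->L->E->refl->C->L'->E->R'->C->plug->C

Answer: HFHADFFC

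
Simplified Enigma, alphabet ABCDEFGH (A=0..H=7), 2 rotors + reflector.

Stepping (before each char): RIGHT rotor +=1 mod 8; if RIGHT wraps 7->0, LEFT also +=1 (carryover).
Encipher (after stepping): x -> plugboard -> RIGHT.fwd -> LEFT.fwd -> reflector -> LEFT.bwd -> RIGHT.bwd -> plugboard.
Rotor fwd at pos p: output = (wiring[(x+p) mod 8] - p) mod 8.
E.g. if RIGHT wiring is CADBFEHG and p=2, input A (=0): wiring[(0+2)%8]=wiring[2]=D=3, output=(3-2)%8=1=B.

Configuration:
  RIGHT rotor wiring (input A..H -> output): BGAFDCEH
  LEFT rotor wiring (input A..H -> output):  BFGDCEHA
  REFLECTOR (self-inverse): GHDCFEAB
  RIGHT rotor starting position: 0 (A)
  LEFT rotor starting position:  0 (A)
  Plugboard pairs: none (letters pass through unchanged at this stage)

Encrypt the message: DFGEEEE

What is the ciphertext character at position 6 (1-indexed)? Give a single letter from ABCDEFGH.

Char 1 ('D'): step: R->1, L=0; D->plug->D->R->C->L->G->refl->A->L'->H->R'->B->plug->B
Char 2 ('F'): step: R->2, L=0; F->plug->F->R->F->L->E->refl->F->L'->B->R'->C->plug->C
Char 3 ('G'): step: R->3, L=0; G->plug->G->R->D->L->D->refl->C->L'->E->R'->E->plug->E
Char 4 ('E'): step: R->4, L=0; E->plug->E->R->F->L->E->refl->F->L'->B->R'->H->plug->H
Char 5 ('E'): step: R->5, L=0; E->plug->E->R->B->L->F->refl->E->L'->F->R'->A->plug->A
Char 6 ('E'): step: R->6, L=0; E->plug->E->R->C->L->G->refl->A->L'->H->R'->F->plug->F

F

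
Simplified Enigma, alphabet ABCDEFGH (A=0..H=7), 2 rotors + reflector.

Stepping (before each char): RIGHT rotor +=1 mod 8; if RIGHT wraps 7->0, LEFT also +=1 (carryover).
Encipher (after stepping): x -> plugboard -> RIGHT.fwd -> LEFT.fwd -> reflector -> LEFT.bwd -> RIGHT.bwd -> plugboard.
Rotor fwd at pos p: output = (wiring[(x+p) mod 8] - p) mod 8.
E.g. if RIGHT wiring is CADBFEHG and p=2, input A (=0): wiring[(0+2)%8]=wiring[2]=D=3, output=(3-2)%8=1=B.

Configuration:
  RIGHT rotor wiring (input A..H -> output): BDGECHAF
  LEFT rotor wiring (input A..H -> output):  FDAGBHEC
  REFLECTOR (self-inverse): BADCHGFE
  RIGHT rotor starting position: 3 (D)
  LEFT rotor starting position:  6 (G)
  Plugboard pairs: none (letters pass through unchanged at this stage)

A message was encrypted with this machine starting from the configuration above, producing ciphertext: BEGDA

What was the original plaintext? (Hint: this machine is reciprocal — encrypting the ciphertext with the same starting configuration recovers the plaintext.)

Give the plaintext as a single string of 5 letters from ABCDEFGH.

Answer: HDFEF

Derivation:
Char 1 ('B'): step: R->4, L=6; B->plug->B->R->D->L->F->refl->G->L'->A->R'->H->plug->H
Char 2 ('E'): step: R->5, L=6; E->plug->E->R->G->L->D->refl->C->L'->E->R'->D->plug->D
Char 3 ('G'): step: R->6, L=6; G->plug->G->R->E->L->C->refl->D->L'->G->R'->F->plug->F
Char 4 ('D'): step: R->7, L=6; D->plug->D->R->H->L->B->refl->A->L'->F->R'->E->plug->E
Char 5 ('A'): step: R->0, L->7 (L advanced); A->plug->A->R->B->L->G->refl->F->L'->H->R'->F->plug->F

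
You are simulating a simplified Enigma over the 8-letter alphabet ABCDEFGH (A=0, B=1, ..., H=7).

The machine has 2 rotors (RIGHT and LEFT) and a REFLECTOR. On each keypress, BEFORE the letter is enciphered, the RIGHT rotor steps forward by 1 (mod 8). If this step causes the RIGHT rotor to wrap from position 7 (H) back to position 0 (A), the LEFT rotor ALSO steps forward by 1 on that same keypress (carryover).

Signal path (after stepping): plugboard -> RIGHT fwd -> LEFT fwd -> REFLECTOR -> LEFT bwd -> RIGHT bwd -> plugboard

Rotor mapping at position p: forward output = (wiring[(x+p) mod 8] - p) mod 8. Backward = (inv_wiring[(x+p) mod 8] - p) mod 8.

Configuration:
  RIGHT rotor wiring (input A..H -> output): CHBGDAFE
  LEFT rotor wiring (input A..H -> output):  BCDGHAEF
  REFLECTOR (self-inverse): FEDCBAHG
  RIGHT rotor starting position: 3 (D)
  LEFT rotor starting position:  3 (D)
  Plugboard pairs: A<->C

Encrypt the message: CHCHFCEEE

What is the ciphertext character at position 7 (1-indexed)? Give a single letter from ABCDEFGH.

Char 1 ('C'): step: R->4, L=3; C->plug->A->R->H->L->A->refl->F->L'->C->R'->H->plug->H
Char 2 ('H'): step: R->5, L=3; H->plug->H->R->G->L->H->refl->G->L'->F->R'->D->plug->D
Char 3 ('C'): step: R->6, L=3; C->plug->A->R->H->L->A->refl->F->L'->C->R'->H->plug->H
Char 4 ('H'): step: R->7, L=3; H->plug->H->R->G->L->H->refl->G->L'->F->R'->A->plug->C
Char 5 ('F'): step: R->0, L->4 (L advanced); F->plug->F->R->A->L->D->refl->C->L'->H->R'->B->plug->B
Char 6 ('C'): step: R->1, L=4; C->plug->A->R->G->L->H->refl->G->L'->F->R'->C->plug->A
Char 7 ('E'): step: R->2, L=4; E->plug->E->R->D->L->B->refl->E->L'->B->R'->C->plug->A

A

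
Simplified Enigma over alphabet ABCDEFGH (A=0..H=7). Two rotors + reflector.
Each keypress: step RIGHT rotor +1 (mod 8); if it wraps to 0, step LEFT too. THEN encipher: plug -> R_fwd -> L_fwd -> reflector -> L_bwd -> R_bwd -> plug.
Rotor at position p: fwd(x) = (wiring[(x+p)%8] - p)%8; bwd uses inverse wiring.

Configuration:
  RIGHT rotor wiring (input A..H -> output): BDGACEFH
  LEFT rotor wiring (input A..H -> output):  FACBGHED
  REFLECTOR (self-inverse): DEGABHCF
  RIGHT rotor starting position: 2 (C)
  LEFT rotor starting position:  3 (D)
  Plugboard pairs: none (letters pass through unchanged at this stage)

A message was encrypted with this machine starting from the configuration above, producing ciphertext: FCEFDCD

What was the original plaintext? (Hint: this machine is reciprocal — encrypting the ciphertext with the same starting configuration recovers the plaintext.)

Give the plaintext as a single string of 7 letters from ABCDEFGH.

Answer: BHACHDA

Derivation:
Char 1 ('F'): step: R->3, L=3; F->plug->F->R->G->L->F->refl->H->L'->H->R'->B->plug->B
Char 2 ('C'): step: R->4, L=3; C->plug->C->R->B->L->D->refl->A->L'->E->R'->H->plug->H
Char 3 ('E'): step: R->5, L=3; E->plug->E->R->G->L->F->refl->H->L'->H->R'->A->plug->A
Char 4 ('F'): step: R->6, L=3; F->plug->F->R->C->L->E->refl->B->L'->D->R'->C->plug->C
Char 5 ('D'): step: R->7, L=3; D->plug->D->R->H->L->H->refl->F->L'->G->R'->H->plug->H
Char 6 ('C'): step: R->0, L->4 (L advanced); C->plug->C->R->G->L->G->refl->C->L'->A->R'->D->plug->D
Char 7 ('D'): step: R->1, L=4; D->plug->D->R->B->L->D->refl->A->L'->C->R'->A->plug->A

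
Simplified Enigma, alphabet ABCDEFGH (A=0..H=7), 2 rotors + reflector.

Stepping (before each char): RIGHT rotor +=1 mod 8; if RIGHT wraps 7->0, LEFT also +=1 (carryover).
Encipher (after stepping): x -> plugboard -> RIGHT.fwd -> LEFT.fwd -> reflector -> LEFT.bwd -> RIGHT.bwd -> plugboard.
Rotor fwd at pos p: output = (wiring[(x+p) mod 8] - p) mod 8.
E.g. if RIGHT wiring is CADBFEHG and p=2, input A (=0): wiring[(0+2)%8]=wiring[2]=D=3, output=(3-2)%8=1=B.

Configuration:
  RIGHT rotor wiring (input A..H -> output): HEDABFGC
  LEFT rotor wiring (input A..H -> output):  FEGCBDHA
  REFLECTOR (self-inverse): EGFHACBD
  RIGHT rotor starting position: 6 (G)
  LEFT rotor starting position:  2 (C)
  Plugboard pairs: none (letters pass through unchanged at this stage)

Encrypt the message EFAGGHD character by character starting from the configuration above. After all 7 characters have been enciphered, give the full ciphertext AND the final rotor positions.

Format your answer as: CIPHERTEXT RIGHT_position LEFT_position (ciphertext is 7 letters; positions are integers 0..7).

Answer: BBBEBAG 5 3

Derivation:
Char 1 ('E'): step: R->7, L=2; E->plug->E->R->B->L->A->refl->E->L'->A->R'->B->plug->B
Char 2 ('F'): step: R->0, L->3 (L advanced); F->plug->F->R->F->L->C->refl->F->L'->E->R'->B->plug->B
Char 3 ('A'): step: R->1, L=3; A->plug->A->R->D->L->E->refl->A->L'->C->R'->B->plug->B
Char 4 ('G'): step: R->2, L=3; G->plug->G->R->F->L->C->refl->F->L'->E->R'->E->plug->E
Char 5 ('G'): step: R->3, L=3; G->plug->G->R->B->L->G->refl->B->L'->G->R'->B->plug->B
Char 6 ('H'): step: R->4, L=3; H->plug->H->R->E->L->F->refl->C->L'->F->R'->A->plug->A
Char 7 ('D'): step: R->5, L=3; D->plug->D->R->C->L->A->refl->E->L'->D->R'->G->plug->G
Final: ciphertext=BBBEBAG, RIGHT=5, LEFT=3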